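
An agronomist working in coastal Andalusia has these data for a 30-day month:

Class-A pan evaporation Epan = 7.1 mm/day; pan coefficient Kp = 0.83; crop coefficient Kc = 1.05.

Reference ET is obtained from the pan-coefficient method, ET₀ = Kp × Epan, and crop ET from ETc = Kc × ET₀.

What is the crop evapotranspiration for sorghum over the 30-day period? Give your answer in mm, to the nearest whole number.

186 mm

ET₀ = 0.83 × 7.1 = 5.8930 mm/d
ETc = Kc × ET₀ = 1.05 × 5.8930 = 6.1877 mm/d
Over 30 days: 6.1877 × 30 = 185.631 mm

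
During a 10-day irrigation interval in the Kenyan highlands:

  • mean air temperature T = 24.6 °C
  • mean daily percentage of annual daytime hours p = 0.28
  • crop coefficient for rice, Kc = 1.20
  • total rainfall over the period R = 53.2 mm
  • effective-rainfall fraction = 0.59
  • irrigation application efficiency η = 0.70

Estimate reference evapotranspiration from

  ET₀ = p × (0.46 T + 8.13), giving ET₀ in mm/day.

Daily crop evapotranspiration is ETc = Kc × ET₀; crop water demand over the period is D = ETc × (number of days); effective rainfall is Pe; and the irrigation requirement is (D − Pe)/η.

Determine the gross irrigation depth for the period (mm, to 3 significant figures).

48.5 mm

ET₀ = 0.28 × (0.46 × 24.6 + 8.13) = 0.28 × 19.446 = 5.4449 mm/d
ETc = Kc × ET₀ = 1.20 × 5.4449 = 6.5339 mm/d
Crop demand D = ETc × 10 d = 6.5339 × 10 = 65.339 mm
Pe = 0.59 × 53.2 = 31.388 mm
D − Pe = 65.339 − 31.388 = 33.951 mm
Gross irrigation = 33.951 / 0.70 = 48.501 mm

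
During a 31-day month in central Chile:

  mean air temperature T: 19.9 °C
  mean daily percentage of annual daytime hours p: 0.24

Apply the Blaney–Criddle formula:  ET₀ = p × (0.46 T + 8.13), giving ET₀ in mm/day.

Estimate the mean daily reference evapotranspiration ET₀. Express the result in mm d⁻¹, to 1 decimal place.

4.1 mm d⁻¹

ET₀ = 0.24 × (0.46 × 19.9 + 8.13) = 0.24 × 17.284 = 4.1482 mm/d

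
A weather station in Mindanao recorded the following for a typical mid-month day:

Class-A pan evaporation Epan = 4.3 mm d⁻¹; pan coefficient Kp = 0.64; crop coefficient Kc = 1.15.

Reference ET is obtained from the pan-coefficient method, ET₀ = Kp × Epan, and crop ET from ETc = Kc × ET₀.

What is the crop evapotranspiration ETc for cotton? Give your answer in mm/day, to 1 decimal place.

3.2 mm/day

ET₀ = 0.64 × 4.3 = 2.7520 mm/d
ETc = Kc × ET₀ = 1.15 × 2.7520 = 3.1648 mm/d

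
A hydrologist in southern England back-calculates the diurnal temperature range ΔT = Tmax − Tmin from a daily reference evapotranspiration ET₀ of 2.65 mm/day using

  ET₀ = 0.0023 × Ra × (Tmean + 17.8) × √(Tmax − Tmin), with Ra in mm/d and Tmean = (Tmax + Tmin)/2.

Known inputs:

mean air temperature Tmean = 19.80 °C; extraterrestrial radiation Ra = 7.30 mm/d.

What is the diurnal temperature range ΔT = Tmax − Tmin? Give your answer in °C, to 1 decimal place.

√ΔT = ET₀ / [0.0023 × Ra × (Tmean+17.8)] = 2.65 / (0.0023 × 7.30 × 37.60) = 4.1977
ΔT = 4.1977² = 17.621 °C

17.6 °C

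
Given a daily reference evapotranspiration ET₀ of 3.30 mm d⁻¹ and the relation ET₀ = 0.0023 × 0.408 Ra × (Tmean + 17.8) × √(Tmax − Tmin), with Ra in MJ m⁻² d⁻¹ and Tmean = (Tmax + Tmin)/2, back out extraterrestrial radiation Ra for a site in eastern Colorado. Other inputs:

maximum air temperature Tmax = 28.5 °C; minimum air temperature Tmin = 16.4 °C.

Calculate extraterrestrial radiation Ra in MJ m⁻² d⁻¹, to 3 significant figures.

25.1 MJ m⁻² d⁻¹

Tmean = (28.5+16.4)/2 = 22.45 °C; ΔT = 12.1
Ra = ET₀ / [0.0023 × 0.408 × (Tmean+17.8) × √ΔT]
   = 3.30 / (0.0023 × 0.408 × 40.25 × 3.4785) = 25.117 MJ m⁻² d⁻¹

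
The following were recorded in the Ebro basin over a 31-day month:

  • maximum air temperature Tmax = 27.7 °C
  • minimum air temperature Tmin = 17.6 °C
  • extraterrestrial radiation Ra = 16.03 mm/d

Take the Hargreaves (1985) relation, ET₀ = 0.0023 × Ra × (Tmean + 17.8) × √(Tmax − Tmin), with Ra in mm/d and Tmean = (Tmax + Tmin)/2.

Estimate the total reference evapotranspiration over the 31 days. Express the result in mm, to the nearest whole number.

147 mm

Tmean = (27.7 + 17.6)/2 = 22.65 °C
ET₀ = 0.0023 × 16.03 × (22.65 + 17.8) × √10.1 = 0.0023 × 16.03 × 40.45 × 3.1780 = 4.7395 mm/d
Over 31 days: 4.7395 × 31 = 146.925 mm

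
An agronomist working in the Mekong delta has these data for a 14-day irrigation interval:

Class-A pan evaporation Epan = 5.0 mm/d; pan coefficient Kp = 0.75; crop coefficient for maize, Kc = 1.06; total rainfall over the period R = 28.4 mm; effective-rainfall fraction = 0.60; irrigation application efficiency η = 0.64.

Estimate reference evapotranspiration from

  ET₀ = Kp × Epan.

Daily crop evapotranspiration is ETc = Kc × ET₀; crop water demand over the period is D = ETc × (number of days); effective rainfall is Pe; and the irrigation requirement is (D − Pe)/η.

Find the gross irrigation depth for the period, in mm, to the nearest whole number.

ET₀ = 0.75 × 5.0 = 3.7500 mm/d
ETc = Kc × ET₀ = 1.06 × 3.7500 = 3.9750 mm/d
Crop demand D = ETc × 14 d = 3.9750 × 14 = 55.650 mm
Pe = 0.60 × 28.4 = 17.040 mm
D − Pe = 55.650 − 17.040 = 38.610 mm
Gross irrigation = 38.610 / 0.64 = 60.328 mm

60 mm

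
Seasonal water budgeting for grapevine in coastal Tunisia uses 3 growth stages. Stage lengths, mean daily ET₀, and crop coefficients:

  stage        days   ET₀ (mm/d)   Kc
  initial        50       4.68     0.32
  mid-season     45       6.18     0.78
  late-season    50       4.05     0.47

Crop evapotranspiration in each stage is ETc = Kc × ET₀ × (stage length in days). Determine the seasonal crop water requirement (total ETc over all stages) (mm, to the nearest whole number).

387 mm

initial: 0.32 × 4.68 × 50 = 74.88 mm
mid-season: 0.78 × 6.18 × 45 = 216.92 mm
late-season: 0.47 × 4.05 × 50 = 95.18 mm
Seasonal total = 386.98 mm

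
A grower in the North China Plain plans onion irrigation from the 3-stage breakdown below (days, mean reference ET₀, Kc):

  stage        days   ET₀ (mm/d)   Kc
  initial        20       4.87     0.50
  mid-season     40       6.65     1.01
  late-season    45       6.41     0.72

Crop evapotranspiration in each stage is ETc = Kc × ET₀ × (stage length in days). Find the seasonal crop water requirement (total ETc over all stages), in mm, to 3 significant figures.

525 mm

initial: 0.50 × 4.87 × 20 = 48.70 mm
mid-season: 1.01 × 6.65 × 40 = 268.66 mm
late-season: 0.72 × 6.41 × 45 = 207.68 mm
Seasonal total = 525.04 mm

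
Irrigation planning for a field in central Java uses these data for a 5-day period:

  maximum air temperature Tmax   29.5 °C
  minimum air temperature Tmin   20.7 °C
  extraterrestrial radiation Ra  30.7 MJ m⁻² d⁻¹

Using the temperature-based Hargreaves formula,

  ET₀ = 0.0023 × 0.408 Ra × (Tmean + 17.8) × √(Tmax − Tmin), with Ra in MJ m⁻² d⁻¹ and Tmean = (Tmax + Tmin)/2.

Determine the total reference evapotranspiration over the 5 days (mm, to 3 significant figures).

18.3 mm

Tmean = (29.5 + 20.7)/2 = 25.10 °C
0.408 Ra = 0.408 × 30.7 = 12.5256 mm/d equivalent
ET₀ = 0.0023 × 12.5256 × (25.10 + 17.8) × √8.8 = 0.0023 × 12.5256 × 42.90 × 2.9665 = 3.6663 mm/d
Over 5 days: 3.6663 × 5 = 18.332 mm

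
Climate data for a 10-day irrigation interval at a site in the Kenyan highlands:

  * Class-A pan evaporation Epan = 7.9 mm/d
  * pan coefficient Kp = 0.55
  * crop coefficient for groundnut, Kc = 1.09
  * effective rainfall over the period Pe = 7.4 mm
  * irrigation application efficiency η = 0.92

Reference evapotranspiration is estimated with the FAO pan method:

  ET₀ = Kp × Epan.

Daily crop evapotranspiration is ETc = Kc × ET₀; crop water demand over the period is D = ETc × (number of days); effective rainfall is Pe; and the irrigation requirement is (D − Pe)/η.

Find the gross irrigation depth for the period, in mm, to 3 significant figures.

ET₀ = 0.55 × 7.9 = 4.3450 mm/d
ETc = Kc × ET₀ = 1.09 × 4.3450 = 4.7361 mm/d
Crop demand D = ETc × 10 d = 4.7361 × 10 = 47.361 mm
D − Pe = 47.361 − 7.4 = 39.961 mm
Gross irrigation = 39.961 / 0.92 = 43.436 mm

43.4 mm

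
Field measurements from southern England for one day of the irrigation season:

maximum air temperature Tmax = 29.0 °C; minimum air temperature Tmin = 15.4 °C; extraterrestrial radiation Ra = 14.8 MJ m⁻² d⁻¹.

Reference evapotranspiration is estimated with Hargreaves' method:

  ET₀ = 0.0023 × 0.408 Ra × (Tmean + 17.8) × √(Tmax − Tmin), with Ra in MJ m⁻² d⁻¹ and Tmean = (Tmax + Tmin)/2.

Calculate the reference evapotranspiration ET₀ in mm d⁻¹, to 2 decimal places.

Tmean = (29.0 + 15.4)/2 = 22.20 °C
0.408 Ra = 0.408 × 14.8 = 6.0384 mm/d equivalent
ET₀ = 0.0023 × 6.0384 × (22.20 + 17.8) × √13.6 = 0.0023 × 6.0384 × 40.00 × 3.6878 = 2.0487 mm/d

2.05 mm d⁻¹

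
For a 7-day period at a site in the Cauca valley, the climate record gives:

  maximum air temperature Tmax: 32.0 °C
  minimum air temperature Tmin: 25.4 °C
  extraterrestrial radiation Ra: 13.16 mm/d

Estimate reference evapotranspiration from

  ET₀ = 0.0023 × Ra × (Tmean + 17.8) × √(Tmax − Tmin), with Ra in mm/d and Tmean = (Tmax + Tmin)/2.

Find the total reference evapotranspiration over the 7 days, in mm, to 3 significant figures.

25.3 mm

Tmean = (32.0 + 25.4)/2 = 28.70 °C
ET₀ = 0.0023 × 13.16 × (28.70 + 17.8) × √6.6 = 0.0023 × 13.16 × 46.50 × 2.5690 = 3.6158 mm/d
Over 7 days: 3.6158 × 7 = 25.311 mm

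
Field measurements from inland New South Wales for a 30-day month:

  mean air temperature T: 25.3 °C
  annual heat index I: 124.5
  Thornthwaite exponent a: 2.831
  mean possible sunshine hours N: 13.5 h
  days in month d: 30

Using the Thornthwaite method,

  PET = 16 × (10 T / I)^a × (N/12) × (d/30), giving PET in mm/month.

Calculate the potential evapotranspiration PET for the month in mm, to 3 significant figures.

134 mm

10T/I = 10 × 25.3 / 124.5 = 2.0321
(10T/I)^a = 2.0321^2.831 = 7.4438
Uncorrected PET = 16 × 7.4438 = 119.101 mm
Correction = (N/12)(d/30) = (13.5/12)(30/30) = 1.1250
PET = 119.101 × 1.1250 = 133.989 mm/month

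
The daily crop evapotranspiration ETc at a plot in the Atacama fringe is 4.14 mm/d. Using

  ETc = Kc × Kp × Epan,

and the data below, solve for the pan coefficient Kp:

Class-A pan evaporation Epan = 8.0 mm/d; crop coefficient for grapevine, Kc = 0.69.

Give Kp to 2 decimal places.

ETc = Kc × Kp × Epan  ⇒  Kp = ETc / (Kc × Epan)
Kp = 4.14 / (0.69 × 8.0) = 4.14 / 5.520 = 0.7500

0.75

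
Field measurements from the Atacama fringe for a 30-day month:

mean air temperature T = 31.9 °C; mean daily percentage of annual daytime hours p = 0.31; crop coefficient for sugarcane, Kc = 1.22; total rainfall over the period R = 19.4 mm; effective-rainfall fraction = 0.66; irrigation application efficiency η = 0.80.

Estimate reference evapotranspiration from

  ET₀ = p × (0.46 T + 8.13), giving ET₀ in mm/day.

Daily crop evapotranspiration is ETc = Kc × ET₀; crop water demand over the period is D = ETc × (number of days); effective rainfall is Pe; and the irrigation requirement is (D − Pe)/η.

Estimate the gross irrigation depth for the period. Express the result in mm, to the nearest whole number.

ET₀ = 0.31 × (0.46 × 31.9 + 8.13) = 0.31 × 22.804 = 7.0692 mm/d
ETc = Kc × ET₀ = 1.22 × 7.0692 = 8.6244 mm/d
Crop demand D = ETc × 30 d = 8.6244 × 30 = 258.732 mm
Pe = 0.66 × 19.4 = 12.804 mm
D − Pe = 258.732 − 12.804 = 245.928 mm
Gross irrigation = 245.928 / 0.80 = 307.410 mm

307 mm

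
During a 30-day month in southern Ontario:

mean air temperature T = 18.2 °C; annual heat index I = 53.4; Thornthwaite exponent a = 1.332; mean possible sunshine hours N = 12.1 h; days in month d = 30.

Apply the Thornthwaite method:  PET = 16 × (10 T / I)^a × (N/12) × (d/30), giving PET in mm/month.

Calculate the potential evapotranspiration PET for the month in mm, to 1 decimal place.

82.6 mm

10T/I = 10 × 18.2 / 53.4 = 3.4082
(10T/I)^a = 3.4082^1.332 = 5.1206
Uncorrected PET = 16 × 5.1206 = 81.930 mm
Correction = (N/12)(d/30) = (12.1/12)(30/30) = 1.0083
PET = 81.930 × 1.0083 = 82.610 mm/month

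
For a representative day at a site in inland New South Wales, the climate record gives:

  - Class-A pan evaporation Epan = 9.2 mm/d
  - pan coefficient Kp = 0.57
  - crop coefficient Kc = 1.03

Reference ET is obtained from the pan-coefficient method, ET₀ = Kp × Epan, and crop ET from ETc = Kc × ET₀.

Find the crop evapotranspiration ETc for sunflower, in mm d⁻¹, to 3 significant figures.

ET₀ = 0.57 × 9.2 = 5.2440 mm/d
ETc = Kc × ET₀ = 1.03 × 5.2440 = 5.4013 mm/d

5.40 mm d⁻¹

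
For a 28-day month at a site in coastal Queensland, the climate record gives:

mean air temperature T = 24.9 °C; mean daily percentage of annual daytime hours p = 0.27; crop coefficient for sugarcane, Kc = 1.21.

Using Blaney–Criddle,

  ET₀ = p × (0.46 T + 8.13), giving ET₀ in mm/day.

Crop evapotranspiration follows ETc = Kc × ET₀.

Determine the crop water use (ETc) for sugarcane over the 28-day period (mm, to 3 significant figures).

179 mm

ET₀ = 0.27 × (0.46 × 24.9 + 8.13) = 0.27 × 19.584 = 5.2877 mm/d
ETc = Kc × ET₀ = 1.21 × 5.2877 = 6.3981 mm/d
Over 28 days: 6.3981 × 28 = 179.147 mm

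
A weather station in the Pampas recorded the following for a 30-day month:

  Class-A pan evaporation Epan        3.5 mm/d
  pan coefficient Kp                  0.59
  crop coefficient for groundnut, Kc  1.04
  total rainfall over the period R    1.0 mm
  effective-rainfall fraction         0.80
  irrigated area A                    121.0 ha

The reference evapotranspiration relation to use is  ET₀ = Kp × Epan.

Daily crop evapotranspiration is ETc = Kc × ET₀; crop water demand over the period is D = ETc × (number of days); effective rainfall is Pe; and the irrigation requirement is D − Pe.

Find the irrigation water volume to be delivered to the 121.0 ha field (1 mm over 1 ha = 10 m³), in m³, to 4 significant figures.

76990 m³

ET₀ = 0.59 × 3.5 = 2.0650 mm/d
ETc = Kc × ET₀ = 1.04 × 2.0650 = 2.1476 mm/d
Crop demand D = ETc × 30 d = 2.1476 × 30 = 64.428 mm
Pe = 0.80 × 1.0 = 0.800 mm
D − Pe = 64.428 − 0.800 = 63.628 mm
Volume = 63.628 mm × 121.0 ha × 10 = 76989.9 m³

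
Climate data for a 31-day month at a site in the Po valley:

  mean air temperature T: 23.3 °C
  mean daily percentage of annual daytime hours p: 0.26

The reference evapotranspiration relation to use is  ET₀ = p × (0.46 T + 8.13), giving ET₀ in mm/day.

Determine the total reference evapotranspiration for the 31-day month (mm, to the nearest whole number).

ET₀ = 0.26 × (0.46 × 23.3 + 8.13) = 0.26 × 18.848 = 4.9005 mm/d
Monthly total = 4.9005 × 31 = 151.916 mm

152 mm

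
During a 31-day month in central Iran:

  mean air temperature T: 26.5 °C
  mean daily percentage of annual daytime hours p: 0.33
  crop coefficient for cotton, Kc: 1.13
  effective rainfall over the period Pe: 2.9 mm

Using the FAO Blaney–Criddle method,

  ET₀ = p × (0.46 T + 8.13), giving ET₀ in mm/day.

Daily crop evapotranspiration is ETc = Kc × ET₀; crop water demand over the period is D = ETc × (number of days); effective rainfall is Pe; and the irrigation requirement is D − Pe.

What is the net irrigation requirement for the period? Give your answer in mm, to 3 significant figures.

232 mm

ET₀ = 0.33 × (0.46 × 26.5 + 8.13) = 0.33 × 20.320 = 6.7056 mm/d
ETc = Kc × ET₀ = 1.13 × 6.7056 = 7.5773 mm/d
Crop demand D = ETc × 31 d = 7.5773 × 31 = 234.896 mm
D − Pe = 234.896 − 2.9 = 231.996 mm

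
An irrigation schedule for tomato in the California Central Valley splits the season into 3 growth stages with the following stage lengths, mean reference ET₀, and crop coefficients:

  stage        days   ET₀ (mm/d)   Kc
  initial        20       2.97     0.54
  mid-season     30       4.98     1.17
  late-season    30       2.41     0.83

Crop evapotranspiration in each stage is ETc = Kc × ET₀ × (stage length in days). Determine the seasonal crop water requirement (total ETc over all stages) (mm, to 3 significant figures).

initial: 0.54 × 2.97 × 20 = 32.08 mm
mid-season: 1.17 × 4.98 × 30 = 174.80 mm
late-season: 0.83 × 2.41 × 30 = 60.01 mm
Seasonal total = 266.89 mm

267 mm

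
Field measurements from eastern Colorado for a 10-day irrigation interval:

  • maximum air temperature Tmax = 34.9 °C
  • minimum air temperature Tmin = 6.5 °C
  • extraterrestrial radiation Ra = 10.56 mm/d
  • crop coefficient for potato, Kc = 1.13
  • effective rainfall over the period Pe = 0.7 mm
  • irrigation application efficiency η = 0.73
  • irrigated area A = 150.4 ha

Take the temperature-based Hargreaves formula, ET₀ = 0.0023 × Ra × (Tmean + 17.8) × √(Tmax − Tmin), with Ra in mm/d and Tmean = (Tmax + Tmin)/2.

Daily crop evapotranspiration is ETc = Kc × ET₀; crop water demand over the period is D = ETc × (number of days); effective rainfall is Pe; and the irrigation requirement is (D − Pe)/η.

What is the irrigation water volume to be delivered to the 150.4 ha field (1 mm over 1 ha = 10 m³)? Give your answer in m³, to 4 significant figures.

114600 m³

Tmean = (34.9 + 6.5)/2 = 20.70 °C
ET₀ = 0.0023 × 10.56 × (20.70 + 17.8) × √28.4 = 0.0023 × 10.56 × 38.50 × 5.3292 = 4.9833 mm/d
ETc = Kc × ET₀ = 1.13 × 4.9833 = 5.6311 mm/d
Crop demand D = ETc × 10 d = 5.6311 × 10 = 56.311 mm
D − Pe = 56.311 − 0.7 = 55.611 mm
Gross irrigation = 55.611 / 0.73 = 76.179 mm
Volume = 76.179 mm × 150.4 ha × 10 = 114573.2 m³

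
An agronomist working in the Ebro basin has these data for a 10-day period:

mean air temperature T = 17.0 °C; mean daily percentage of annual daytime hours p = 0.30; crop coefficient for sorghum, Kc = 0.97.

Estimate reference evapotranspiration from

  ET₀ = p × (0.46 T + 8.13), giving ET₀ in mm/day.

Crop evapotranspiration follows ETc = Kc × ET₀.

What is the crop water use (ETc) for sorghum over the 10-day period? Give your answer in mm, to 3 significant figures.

46.4 mm

ET₀ = 0.30 × (0.46 × 17.0 + 8.13) = 0.30 × 15.950 = 4.7850 mm/d
ETc = Kc × ET₀ = 0.97 × 4.7850 = 4.6415 mm/d
Over 10 days: 4.6415 × 10 = 46.415 mm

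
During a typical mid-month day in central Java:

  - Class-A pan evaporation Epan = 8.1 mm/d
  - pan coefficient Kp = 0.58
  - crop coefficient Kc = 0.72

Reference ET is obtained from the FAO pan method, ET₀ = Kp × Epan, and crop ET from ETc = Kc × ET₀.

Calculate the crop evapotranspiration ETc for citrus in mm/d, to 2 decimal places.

3.38 mm/d

ET₀ = 0.58 × 8.1 = 4.6980 mm/d
ETc = Kc × ET₀ = 0.72 × 4.6980 = 3.3826 mm/d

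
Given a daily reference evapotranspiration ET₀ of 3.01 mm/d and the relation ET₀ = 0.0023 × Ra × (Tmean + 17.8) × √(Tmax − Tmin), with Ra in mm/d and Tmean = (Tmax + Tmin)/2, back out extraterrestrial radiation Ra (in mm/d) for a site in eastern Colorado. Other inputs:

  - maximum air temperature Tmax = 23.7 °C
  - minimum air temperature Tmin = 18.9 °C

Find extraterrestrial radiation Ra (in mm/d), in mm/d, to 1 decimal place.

Tmean = 21.30 °C; √ΔT = 2.1909
Ra = ET₀ / [0.0023 × (Tmean+17.8) × √ΔT] = 3.01 / (0.0023 × 39.10 × 2.1909) = 15.277 mm/d

15.3 mm/d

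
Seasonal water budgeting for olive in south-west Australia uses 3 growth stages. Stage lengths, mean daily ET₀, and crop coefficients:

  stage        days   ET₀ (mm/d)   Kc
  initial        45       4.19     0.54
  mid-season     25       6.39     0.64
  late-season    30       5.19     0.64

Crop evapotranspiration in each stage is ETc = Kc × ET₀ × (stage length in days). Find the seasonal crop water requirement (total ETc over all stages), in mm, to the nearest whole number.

304 mm

initial: 0.54 × 4.19 × 45 = 101.82 mm
mid-season: 0.64 × 6.39 × 25 = 102.24 mm
late-season: 0.64 × 5.19 × 30 = 99.65 mm
Seasonal total = 303.71 mm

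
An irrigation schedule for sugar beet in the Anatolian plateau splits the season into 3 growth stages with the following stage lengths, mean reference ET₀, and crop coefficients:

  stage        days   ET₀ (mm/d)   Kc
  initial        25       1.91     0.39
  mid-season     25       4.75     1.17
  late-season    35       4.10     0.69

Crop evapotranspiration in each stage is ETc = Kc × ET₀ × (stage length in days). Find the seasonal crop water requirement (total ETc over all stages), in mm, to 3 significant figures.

257 mm

initial: 0.39 × 1.91 × 25 = 18.62 mm
mid-season: 1.17 × 4.75 × 25 = 138.94 mm
late-season: 0.69 × 4.10 × 35 = 99.02 mm
Seasonal total = 256.58 mm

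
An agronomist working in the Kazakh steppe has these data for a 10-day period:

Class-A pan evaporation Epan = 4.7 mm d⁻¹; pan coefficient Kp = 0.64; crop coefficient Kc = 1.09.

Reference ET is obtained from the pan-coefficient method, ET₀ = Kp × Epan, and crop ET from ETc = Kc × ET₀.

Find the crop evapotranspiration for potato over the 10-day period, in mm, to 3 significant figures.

32.8 mm

ET₀ = 0.64 × 4.7 = 3.0080 mm/d
ETc = Kc × ET₀ = 1.09 × 3.0080 = 3.2787 mm/d
Over 10 days: 3.2787 × 10 = 32.787 mm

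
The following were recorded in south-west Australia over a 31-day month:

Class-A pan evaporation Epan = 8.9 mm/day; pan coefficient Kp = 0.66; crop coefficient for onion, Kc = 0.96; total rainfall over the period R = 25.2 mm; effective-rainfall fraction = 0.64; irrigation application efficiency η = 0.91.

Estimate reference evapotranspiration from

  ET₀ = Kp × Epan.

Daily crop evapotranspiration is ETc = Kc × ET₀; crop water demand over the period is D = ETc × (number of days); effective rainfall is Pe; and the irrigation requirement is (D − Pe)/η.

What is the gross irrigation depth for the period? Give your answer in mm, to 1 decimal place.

ET₀ = 0.66 × 8.9 = 5.8740 mm/d
ETc = Kc × ET₀ = 0.96 × 5.8740 = 5.6390 mm/d
Crop demand D = ETc × 31 d = 5.6390 × 31 = 174.809 mm
Pe = 0.64 × 25.2 = 16.128 mm
D − Pe = 174.809 − 16.128 = 158.681 mm
Gross irrigation = 158.681 / 0.91 = 174.375 mm

174.4 mm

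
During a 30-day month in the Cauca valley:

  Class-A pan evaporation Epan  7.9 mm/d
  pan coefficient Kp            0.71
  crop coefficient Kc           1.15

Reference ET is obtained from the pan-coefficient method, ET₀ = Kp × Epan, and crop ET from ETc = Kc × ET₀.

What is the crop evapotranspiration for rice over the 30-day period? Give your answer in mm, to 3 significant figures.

ET₀ = 0.71 × 7.9 = 5.6090 mm/d
ETc = Kc × ET₀ = 1.15 × 5.6090 = 6.4504 mm/d
Over 30 days: 6.4504 × 30 = 193.512 mm

194 mm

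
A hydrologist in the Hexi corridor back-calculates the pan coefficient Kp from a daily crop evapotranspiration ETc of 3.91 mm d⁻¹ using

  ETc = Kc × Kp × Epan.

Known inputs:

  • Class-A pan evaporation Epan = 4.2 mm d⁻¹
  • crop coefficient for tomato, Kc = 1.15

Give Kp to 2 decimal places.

ETc = Kc × Kp × Epan  ⇒  Kp = ETc / (Kc × Epan)
Kp = 3.91 / (1.15 × 4.2) = 3.91 / 4.830 = 0.8095

0.81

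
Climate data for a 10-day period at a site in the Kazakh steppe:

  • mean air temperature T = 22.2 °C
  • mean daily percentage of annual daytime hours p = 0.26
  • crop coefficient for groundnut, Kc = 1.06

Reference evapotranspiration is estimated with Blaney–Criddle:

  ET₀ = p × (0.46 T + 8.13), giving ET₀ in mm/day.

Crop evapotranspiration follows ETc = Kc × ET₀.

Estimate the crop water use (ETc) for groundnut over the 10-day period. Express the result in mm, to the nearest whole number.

51 mm

ET₀ = 0.26 × (0.46 × 22.2 + 8.13) = 0.26 × 18.342 = 4.7689 mm/d
ETc = Kc × ET₀ = 1.06 × 4.7689 = 5.0550 mm/d
Over 10 days: 5.0550 × 10 = 50.550 mm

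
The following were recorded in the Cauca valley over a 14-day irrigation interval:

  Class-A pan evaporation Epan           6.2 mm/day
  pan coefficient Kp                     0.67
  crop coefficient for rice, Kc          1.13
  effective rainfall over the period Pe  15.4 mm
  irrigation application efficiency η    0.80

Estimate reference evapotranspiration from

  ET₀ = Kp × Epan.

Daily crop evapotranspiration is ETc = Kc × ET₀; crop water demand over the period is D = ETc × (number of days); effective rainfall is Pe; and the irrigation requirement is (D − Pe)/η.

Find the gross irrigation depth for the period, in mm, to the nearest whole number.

63 mm

ET₀ = 0.67 × 6.2 = 4.1540 mm/d
ETc = Kc × ET₀ = 1.13 × 4.1540 = 4.6940 mm/d
Crop demand D = ETc × 14 d = 4.6940 × 14 = 65.716 mm
D − Pe = 65.716 − 15.4 = 50.316 mm
Gross irrigation = 50.316 / 0.80 = 62.895 mm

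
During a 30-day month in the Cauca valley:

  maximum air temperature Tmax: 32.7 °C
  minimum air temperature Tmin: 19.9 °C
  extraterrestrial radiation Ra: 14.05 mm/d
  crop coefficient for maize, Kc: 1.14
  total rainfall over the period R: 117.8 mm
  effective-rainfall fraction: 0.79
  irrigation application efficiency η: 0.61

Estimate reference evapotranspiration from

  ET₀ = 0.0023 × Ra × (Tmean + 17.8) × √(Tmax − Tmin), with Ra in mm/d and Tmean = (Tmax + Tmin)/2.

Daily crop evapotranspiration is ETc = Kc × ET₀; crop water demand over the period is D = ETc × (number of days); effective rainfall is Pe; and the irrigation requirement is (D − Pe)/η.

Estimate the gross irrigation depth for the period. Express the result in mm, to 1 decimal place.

133.3 mm

Tmean = (32.7 + 19.9)/2 = 26.30 °C
ET₀ = 0.0023 × 14.05 × (26.30 + 17.8) × √12.8 = 0.0023 × 14.05 × 44.10 × 3.5777 = 5.0985 mm/d
ETc = Kc × ET₀ = 1.14 × 5.0985 = 5.8123 mm/d
Crop demand D = ETc × 30 d = 5.8123 × 30 = 174.369 mm
Pe = 0.79 × 117.8 = 93.062 mm
D − Pe = 174.369 − 93.062 = 81.307 mm
Gross irrigation = 81.307 / 0.61 = 133.290 mm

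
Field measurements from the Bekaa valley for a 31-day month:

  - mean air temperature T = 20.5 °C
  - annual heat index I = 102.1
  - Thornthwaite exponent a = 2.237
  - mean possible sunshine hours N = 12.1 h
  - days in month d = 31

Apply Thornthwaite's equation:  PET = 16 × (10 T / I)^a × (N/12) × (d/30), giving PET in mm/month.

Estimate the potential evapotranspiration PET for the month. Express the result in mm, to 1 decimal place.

79.3 mm

10T/I = 10 × 20.5 / 102.1 = 2.0078
(10T/I)^a = 2.0078^2.237 = 4.7554
Uncorrected PET = 16 × 4.7554 = 76.086 mm
Correction = (N/12)(d/30) = (12.1/12)(31/30) = 1.0419
PET = 76.086 × 1.0419 = 79.274 mm/month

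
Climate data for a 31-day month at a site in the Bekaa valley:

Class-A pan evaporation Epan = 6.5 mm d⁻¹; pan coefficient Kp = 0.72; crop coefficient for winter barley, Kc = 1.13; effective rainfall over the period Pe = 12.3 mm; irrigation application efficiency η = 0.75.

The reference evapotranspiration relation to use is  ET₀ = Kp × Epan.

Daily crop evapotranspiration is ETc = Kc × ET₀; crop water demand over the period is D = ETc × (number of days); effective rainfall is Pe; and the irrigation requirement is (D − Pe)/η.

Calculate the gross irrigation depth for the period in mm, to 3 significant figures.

ET₀ = 0.72 × 6.5 = 4.6800 mm/d
ETc = Kc × ET₀ = 1.13 × 4.6800 = 5.2884 mm/d
Crop demand D = ETc × 31 d = 5.2884 × 31 = 163.940 mm
D − Pe = 163.940 − 12.3 = 151.640 mm
Gross irrigation = 151.640 / 0.75 = 202.187 mm

202 mm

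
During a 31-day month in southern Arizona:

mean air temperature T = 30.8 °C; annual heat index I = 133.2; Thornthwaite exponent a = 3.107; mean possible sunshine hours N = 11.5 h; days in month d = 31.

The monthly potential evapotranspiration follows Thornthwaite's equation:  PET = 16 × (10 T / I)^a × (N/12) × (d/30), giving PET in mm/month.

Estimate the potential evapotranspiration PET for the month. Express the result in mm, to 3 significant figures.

214 mm

10T/I = 10 × 30.8 / 133.2 = 2.3123
(10T/I)^a = 2.3123^3.107 = 13.5234
Uncorrected PET = 16 × 13.5234 = 216.374 mm
Correction = (N/12)(d/30) = (11.5/12)(31/30) = 0.9903
PET = 216.374 × 0.9903 = 214.275 mm/month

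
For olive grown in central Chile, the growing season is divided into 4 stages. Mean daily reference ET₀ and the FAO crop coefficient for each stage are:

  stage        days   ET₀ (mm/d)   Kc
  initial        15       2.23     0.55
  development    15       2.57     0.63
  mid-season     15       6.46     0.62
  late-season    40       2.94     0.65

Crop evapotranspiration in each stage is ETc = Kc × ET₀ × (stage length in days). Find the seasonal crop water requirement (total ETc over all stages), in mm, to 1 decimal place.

initial: 0.55 × 2.23 × 15 = 18.40 mm
development: 0.63 × 2.57 × 15 = 24.29 mm
mid-season: 0.62 × 6.46 × 15 = 60.08 mm
late-season: 0.65 × 2.94 × 40 = 76.44 mm
Seasonal total = 179.21 mm

179.2 mm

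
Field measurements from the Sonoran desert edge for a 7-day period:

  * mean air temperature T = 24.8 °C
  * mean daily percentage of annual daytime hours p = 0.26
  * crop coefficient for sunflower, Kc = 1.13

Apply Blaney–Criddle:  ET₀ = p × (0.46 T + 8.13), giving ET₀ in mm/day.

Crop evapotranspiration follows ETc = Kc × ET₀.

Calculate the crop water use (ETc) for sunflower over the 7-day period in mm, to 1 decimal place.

40.2 mm

ET₀ = 0.26 × (0.46 × 24.8 + 8.13) = 0.26 × 19.538 = 5.0799 mm/d
ETc = Kc × ET₀ = 1.13 × 5.0799 = 5.7403 mm/d
Over 7 days: 5.7403 × 7 = 40.182 mm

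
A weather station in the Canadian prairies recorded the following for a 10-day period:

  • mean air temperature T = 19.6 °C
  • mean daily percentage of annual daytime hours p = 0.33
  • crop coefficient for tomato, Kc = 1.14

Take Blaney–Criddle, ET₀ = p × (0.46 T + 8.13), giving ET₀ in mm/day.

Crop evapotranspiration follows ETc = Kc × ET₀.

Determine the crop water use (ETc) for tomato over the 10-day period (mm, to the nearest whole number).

65 mm

ET₀ = 0.33 × (0.46 × 19.6 + 8.13) = 0.33 × 17.146 = 5.6582 mm/d
ETc = Kc × ET₀ = 1.14 × 5.6582 = 6.4503 mm/d
Over 10 days: 6.4503 × 10 = 64.503 mm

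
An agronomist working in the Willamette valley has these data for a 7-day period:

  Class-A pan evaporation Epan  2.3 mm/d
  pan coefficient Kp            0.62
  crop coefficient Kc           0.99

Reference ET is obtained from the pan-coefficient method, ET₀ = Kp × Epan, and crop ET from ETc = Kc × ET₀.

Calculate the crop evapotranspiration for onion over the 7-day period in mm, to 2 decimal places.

9.88 mm

ET₀ = 0.62 × 2.3 = 1.4260 mm/d
ETc = Kc × ET₀ = 0.99 × 1.4260 = 1.4117 mm/d
Over 7 days: 1.4117 × 7 = 9.882 mm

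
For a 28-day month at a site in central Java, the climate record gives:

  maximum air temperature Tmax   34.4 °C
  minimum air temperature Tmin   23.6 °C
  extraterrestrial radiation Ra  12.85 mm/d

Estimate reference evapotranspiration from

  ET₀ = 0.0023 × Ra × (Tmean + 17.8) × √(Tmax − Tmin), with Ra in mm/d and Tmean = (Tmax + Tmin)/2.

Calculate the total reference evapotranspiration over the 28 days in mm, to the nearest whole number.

127 mm

Tmean = (34.4 + 23.6)/2 = 29.00 °C
ET₀ = 0.0023 × 12.85 × (29.00 + 17.8) × √10.8 = 0.0023 × 12.85 × 46.80 × 3.2863 = 4.5455 mm/d
Over 28 days: 4.5455 × 28 = 127.274 mm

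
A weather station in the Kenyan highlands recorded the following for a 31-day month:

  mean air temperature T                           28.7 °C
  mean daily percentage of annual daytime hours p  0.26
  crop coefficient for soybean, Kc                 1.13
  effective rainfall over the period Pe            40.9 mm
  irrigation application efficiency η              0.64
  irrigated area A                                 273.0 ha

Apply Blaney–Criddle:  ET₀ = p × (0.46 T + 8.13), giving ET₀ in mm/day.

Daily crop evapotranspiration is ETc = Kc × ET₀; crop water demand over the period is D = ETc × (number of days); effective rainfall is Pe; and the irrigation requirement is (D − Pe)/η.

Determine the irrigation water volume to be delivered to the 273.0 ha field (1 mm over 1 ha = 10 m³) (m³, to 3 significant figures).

654000 m³

ET₀ = 0.26 × (0.46 × 28.7 + 8.13) = 0.26 × 21.332 = 5.5463 mm/d
ETc = Kc × ET₀ = 1.13 × 5.5463 = 6.2673 mm/d
Crop demand D = ETc × 31 d = 6.2673 × 31 = 194.286 mm
D − Pe = 194.286 − 40.9 = 153.386 mm
Gross irrigation = 153.386 / 0.64 = 239.666 mm
Volume = 239.666 mm × 273.0 ha × 10 = 654288.2 m³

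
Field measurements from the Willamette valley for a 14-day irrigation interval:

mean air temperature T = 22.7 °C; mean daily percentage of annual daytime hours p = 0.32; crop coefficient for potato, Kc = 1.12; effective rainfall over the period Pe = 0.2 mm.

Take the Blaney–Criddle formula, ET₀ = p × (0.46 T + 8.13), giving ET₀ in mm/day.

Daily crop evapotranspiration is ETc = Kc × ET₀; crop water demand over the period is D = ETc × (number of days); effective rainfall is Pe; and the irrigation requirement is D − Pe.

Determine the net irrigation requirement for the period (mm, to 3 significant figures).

93.0 mm

ET₀ = 0.32 × (0.46 × 22.7 + 8.13) = 0.32 × 18.572 = 5.9430 mm/d
ETc = Kc × ET₀ = 1.12 × 5.9430 = 6.6562 mm/d
Crop demand D = ETc × 14 d = 6.6562 × 14 = 93.187 mm
D − Pe = 93.187 − 0.2 = 92.987 mm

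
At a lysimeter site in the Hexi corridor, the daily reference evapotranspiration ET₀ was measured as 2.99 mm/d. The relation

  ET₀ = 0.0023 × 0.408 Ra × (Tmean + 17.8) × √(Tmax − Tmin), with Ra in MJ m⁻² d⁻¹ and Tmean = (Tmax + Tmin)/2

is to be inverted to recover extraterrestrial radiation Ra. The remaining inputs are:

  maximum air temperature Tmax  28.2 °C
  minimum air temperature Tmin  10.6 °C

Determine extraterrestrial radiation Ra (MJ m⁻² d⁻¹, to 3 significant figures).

20.4 MJ m⁻² d⁻¹

Tmean = (28.2+10.6)/2 = 19.40 °C; ΔT = 17.6
Ra = ET₀ / [0.0023 × 0.408 × (Tmean+17.8) × √ΔT]
   = 2.99 / (0.0023 × 0.408 × 37.20 × 4.1952) = 20.417 MJ m⁻² d⁻¹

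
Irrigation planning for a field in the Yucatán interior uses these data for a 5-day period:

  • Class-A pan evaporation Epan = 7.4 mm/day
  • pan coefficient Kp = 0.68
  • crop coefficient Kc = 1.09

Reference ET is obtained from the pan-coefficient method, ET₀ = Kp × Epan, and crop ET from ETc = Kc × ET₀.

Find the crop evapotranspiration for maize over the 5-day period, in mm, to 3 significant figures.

27.4 mm

ET₀ = 0.68 × 7.4 = 5.0320 mm/d
ETc = Kc × ET₀ = 1.09 × 5.0320 = 5.4849 mm/d
Over 5 days: 5.4849 × 5 = 27.425 mm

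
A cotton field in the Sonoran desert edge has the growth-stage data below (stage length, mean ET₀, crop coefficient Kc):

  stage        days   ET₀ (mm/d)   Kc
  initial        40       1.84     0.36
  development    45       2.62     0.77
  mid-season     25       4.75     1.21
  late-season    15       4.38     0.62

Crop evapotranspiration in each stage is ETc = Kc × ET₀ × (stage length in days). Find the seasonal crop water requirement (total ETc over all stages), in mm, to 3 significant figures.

302 mm

initial: 0.36 × 1.84 × 40 = 26.50 mm
development: 0.77 × 2.62 × 45 = 90.78 mm
mid-season: 1.21 × 4.75 × 25 = 143.69 mm
late-season: 0.62 × 4.38 × 15 = 40.73 mm
Seasonal total = 301.70 mm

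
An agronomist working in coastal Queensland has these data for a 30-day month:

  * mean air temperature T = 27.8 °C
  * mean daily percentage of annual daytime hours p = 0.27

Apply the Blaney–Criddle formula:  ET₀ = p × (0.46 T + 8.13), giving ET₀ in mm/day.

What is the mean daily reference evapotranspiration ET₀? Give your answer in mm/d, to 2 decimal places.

ET₀ = 0.27 × (0.46 × 27.8 + 8.13) = 0.27 × 20.918 = 5.6479 mm/d

5.65 mm/d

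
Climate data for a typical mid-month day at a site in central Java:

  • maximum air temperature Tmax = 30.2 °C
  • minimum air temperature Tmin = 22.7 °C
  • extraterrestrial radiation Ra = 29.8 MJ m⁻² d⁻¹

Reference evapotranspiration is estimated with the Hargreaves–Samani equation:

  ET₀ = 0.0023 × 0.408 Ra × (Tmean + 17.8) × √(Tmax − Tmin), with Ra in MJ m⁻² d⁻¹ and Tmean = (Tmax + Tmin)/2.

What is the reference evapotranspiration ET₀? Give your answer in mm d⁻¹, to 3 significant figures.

3.39 mm d⁻¹

Tmean = (30.2 + 22.7)/2 = 26.45 °C
0.408 Ra = 0.408 × 29.8 = 12.1584 mm/d equivalent
ET₀ = 0.0023 × 12.1584 × (26.45 + 17.8) × √7.5 = 0.0023 × 12.1584 × 44.25 × 2.7386 = 3.3888 mm/d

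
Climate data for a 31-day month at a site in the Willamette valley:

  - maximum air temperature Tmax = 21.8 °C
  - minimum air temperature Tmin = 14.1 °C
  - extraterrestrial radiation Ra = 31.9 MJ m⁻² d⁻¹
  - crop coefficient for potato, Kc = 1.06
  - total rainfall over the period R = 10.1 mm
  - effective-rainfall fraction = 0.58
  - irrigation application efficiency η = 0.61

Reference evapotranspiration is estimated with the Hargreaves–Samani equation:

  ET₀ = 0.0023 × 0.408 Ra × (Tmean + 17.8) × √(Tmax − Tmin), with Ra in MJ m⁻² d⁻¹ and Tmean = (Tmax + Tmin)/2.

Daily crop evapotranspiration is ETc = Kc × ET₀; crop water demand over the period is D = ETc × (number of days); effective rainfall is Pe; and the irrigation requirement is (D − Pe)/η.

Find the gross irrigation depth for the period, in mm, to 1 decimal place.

Tmean = (21.8 + 14.1)/2 = 17.95 °C
0.408 Ra = 0.408 × 31.9 = 13.0152 mm/d equivalent
ET₀ = 0.0023 × 13.0152 × (17.95 + 17.8) × √7.7 = 0.0023 × 13.0152 × 35.75 × 2.7749 = 2.9696 mm/d
ETc = Kc × ET₀ = 1.06 × 2.9696 = 3.1478 mm/d
Crop demand D = ETc × 31 d = 3.1478 × 31 = 97.582 mm
Pe = 0.58 × 10.1 = 5.858 mm
D − Pe = 97.582 − 5.858 = 91.724 mm
Gross irrigation = 91.724 / 0.61 = 150.367 mm

150.4 mm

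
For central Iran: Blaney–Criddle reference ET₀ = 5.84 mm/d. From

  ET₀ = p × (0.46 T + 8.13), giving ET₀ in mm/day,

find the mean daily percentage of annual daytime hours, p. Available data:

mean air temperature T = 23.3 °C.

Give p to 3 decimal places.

0.310

p = ET₀ / (0.46 T + 8.13) = 5.84 / (0.46 × 23.3 + 8.13) = 5.84 / 18.848 = 0.3098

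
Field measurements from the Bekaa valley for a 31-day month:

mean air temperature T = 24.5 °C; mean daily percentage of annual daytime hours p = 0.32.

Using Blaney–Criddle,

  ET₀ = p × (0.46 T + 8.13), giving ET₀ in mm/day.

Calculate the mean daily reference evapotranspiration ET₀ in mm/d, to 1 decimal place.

ET₀ = 0.32 × (0.46 × 24.5 + 8.13) = 0.32 × 19.400 = 6.2080 mm/d

6.2 mm/d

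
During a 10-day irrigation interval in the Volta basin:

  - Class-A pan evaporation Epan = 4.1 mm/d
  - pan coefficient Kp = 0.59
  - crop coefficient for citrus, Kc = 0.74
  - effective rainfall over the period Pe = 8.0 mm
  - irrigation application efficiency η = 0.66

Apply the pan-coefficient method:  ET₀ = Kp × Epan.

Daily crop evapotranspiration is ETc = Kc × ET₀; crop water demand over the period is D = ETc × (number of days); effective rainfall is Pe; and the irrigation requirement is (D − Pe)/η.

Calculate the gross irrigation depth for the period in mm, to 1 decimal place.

ET₀ = 0.59 × 4.1 = 2.4190 mm/d
ETc = Kc × ET₀ = 0.74 × 2.4190 = 1.7901 mm/d
Crop demand D = ETc × 10 d = 1.7901 × 10 = 17.901 mm
D − Pe = 17.901 − 8.0 = 9.901 mm
Gross irrigation = 9.901 / 0.66 = 15.002 mm

15.0 mm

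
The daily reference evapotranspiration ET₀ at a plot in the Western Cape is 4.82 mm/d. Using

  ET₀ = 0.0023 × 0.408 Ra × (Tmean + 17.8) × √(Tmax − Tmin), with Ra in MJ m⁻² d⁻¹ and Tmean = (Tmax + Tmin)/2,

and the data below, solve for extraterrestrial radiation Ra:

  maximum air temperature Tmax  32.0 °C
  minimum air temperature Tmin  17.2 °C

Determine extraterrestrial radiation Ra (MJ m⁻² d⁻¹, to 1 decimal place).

31.5 MJ m⁻² d⁻¹

Tmean = (32.0+17.2)/2 = 24.60 °C; ΔT = 14.8
Ra = ET₀ / [0.0023 × 0.408 × (Tmean+17.8) × √ΔT]
   = 4.82 / (0.0023 × 0.408 × 42.40 × 3.8471) = 31.489 MJ m⁻² d⁻¹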